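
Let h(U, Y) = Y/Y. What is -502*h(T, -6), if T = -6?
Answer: -502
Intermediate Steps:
h(U, Y) = 1
-502*h(T, -6) = -502*1 = -502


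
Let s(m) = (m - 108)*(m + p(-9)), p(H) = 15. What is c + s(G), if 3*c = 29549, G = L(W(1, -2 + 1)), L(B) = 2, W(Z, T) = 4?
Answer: 24143/3 ≈ 8047.7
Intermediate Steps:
G = 2
c = 29549/3 (c = (⅓)*29549 = 29549/3 ≈ 9849.7)
s(m) = (-108 + m)*(15 + m) (s(m) = (m - 108)*(m + 15) = (-108 + m)*(15 + m))
c + s(G) = 29549/3 + (-1620 + 2² - 93*2) = 29549/3 + (-1620 + 4 - 186) = 29549/3 - 1802 = 24143/3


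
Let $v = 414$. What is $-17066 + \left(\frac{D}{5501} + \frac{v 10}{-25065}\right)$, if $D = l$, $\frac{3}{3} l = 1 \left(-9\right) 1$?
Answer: $- \frac{52291707867}{3064057} \approx -17066.0$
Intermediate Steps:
$l = -9$ ($l = 1 \left(-9\right) 1 = \left(-9\right) 1 = -9$)
$D = -9$
$-17066 + \left(\frac{D}{5501} + \frac{v 10}{-25065}\right) = -17066 + \left(- \frac{9}{5501} + \frac{414 \cdot 10}{-25065}\right) = -17066 + \left(\left(-9\right) \frac{1}{5501} + 4140 \left(- \frac{1}{25065}\right)\right) = -17066 - \frac{511105}{3064057} = - \frac{52291707867}{3064057}$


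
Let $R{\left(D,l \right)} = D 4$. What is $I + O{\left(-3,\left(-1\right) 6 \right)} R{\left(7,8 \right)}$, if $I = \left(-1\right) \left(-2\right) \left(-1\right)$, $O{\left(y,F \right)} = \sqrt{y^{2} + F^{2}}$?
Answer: $-2 + 84 \sqrt{5} \approx 185.83$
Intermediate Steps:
$O{\left(y,F \right)} = \sqrt{F^{2} + y^{2}}$
$R{\left(D,l \right)} = 4 D$
$I = -2$ ($I = 2 \left(-1\right) = -2$)
$I + O{\left(-3,\left(-1\right) 6 \right)} R{\left(7,8 \right)} = -2 + \sqrt{\left(\left(-1\right) 6\right)^{2} + \left(-3\right)^{2}} \cdot 4 \cdot 7 = -2 + \sqrt{\left(-6\right)^{2} + 9} \cdot 28 = -2 + \sqrt{36 + 9} \cdot 28 = -2 + \sqrt{45} \cdot 28 = -2 + 3 \sqrt{5} \cdot 28 = -2 + 84 \sqrt{5}$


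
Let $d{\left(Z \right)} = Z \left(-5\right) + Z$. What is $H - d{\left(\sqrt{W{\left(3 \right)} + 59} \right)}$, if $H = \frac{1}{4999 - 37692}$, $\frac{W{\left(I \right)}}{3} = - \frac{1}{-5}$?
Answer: $- \frac{1}{32693} + \frac{4 \sqrt{1490}}{5} \approx 30.88$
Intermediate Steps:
$W{\left(I \right)} = \frac{3}{5}$ ($W{\left(I \right)} = 3 \left(- \frac{1}{-5}\right) = 3 \left(\left(-1\right) \left(- \frac{1}{5}\right)\right) = 3 \cdot \frac{1}{5} = \frac{3}{5}$)
$d{\left(Z \right)} = - 4 Z$ ($d{\left(Z \right)} = - 5 Z + Z = - 4 Z$)
$H = - \frac{1}{32693}$ ($H = \frac{1}{-32693} = - \frac{1}{32693} \approx -3.0588 \cdot 10^{-5}$)
$H - d{\left(\sqrt{W{\left(3 \right)} + 59} \right)} = - \frac{1}{32693} - - 4 \sqrt{\frac{3}{5} + 59} = - \frac{1}{32693} - - 4 \sqrt{\frac{298}{5}} = - \frac{1}{32693} - - 4 \frac{\sqrt{1490}}{5} = - \frac{1}{32693} - - \frac{4 \sqrt{1490}}{5} = - \frac{1}{32693} + \frac{4 \sqrt{1490}}{5}$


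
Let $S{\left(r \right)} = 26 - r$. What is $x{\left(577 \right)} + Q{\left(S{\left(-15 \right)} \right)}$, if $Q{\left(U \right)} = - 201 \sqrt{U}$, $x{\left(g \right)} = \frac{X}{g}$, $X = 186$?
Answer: $\frac{186}{577} - 201 \sqrt{41} \approx -1286.7$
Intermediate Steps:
$x{\left(g \right)} = \frac{186}{g}$
$x{\left(577 \right)} + Q{\left(S{\left(-15 \right)} \right)} = \frac{186}{577} - 201 \sqrt{26 - -15} = 186 \cdot \frac{1}{577} - 201 \sqrt{26 + 15} = \frac{186}{577} - 201 \sqrt{41}$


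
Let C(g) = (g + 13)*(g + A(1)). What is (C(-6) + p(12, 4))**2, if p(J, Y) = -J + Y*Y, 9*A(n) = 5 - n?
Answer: 98596/81 ≈ 1217.2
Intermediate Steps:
A(n) = 5/9 - n/9 (A(n) = (5 - n)/9 = 5/9 - n/9)
p(J, Y) = Y**2 - J (p(J, Y) = -J + Y**2 = Y**2 - J)
C(g) = (13 + g)*(4/9 + g) (C(g) = (g + 13)*(g + (5/9 - 1/9*1)) = (13 + g)*(g + (5/9 - 1/9)) = (13 + g)*(g + 4/9) = (13 + g)*(4/9 + g))
(C(-6) + p(12, 4))**2 = ((52/9 + (-6)**2 + (121/9)*(-6)) + (4**2 - 1*12))**2 = ((52/9 + 36 - 242/3) + (16 - 12))**2 = (-350/9 + 4)**2 = (-314/9)**2 = 98596/81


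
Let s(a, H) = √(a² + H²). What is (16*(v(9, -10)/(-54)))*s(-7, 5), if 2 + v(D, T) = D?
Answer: -56*√74/27 ≈ -17.842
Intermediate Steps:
v(D, T) = -2 + D
s(a, H) = √(H² + a²)
(16*(v(9, -10)/(-54)))*s(-7, 5) = (16*((-2 + 9)/(-54)))*√(5² + (-7)²) = (16*(7*(-1/54)))*√(25 + 49) = (16*(-7/54))*√74 = -56*√74/27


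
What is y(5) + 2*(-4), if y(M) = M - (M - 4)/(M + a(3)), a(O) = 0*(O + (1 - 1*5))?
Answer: -16/5 ≈ -3.2000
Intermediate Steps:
a(O) = 0 (a(O) = 0*(O + (1 - 5)) = 0*(O - 4) = 0*(-4 + O) = 0)
y(M) = M - (-4 + M)/M (y(M) = M - (M - 4)/(M + 0) = M - (-4 + M)/M)
y(5) + 2*(-4) = (-1 + 5 + 4/5) + 2*(-4) = (-1 + 5 + 4*(1/5)) - 8 = (-1 + 5 + 4/5) - 8 = 24/5 - 8 = -16/5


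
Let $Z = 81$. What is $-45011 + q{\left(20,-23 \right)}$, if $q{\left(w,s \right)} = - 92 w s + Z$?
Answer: $-2610$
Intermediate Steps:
$q{\left(w,s \right)} = 81 - 92 s w$ ($q{\left(w,s \right)} = - 92 w s + 81 = - 92 s w + 81 = 81 - 92 s w$)
$-45011 + q{\left(20,-23 \right)} = -45011 - \left(-81 - 42320\right) = -45011 + \left(81 + 42320\right) = -45011 + 42401 = -2610$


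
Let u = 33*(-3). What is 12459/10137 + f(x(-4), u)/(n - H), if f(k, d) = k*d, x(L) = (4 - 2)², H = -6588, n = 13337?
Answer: 81410441/67326575 ≈ 1.2092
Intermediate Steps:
u = -99
x(L) = 4 (x(L) = 2² = 4)
f(k, d) = d*k
12459/10137 + f(x(-4), u)/(n - H) = 12459/10137 + (-99*4)/(13337 - 1*(-6588)) = 12459*(1/10137) - 396/(13337 + 6588) = 4153/3379 - 396/19925 = 81410441/67326575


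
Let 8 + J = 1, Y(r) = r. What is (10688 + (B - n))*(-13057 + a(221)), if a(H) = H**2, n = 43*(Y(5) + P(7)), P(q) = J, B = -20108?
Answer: -334007856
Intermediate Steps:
J = -7 (J = -8 + 1 = -7)
P(q) = -7
n = -86 (n = 43*(5 - 7) = 43*(-2) = -86)
(10688 + (B - n))*(-13057 + a(221)) = (10688 + (-20108 - 1*(-86)))*(-13057 + 221**2) = (10688 + (-20108 + 86))*(-13057 + 48841) = (10688 - 20022)*35784 = -9334*35784 = -334007856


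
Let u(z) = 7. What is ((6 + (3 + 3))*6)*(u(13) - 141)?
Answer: -9648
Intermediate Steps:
((6 + (3 + 3))*6)*(u(13) - 141) = ((6 + (3 + 3))*6)*(7 - 141) = ((6 + 6)*6)*(-134) = (12*6)*(-134) = 72*(-134) = -9648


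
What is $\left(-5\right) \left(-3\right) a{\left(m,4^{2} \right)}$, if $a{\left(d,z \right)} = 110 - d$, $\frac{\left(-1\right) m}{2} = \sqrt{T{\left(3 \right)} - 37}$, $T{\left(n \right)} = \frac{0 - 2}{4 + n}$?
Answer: $1650 + \frac{90 i \sqrt{203}}{7} \approx 1650.0 + 183.19 i$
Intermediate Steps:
$T{\left(n \right)} = - \frac{2}{4 + n}$
$m = - \frac{6 i \sqrt{203}}{7}$ ($m = - 2 \sqrt{- \frac{2}{4 + 3} - 37} = - 2 \sqrt{- \frac{2}{7} - 37} = - 2 \sqrt{- \frac{261}{7}} = - 2 \frac{3 i \sqrt{203}}{7} = - \frac{6 i \sqrt{203}}{7} \approx - 12.212 i$)
$\left(-5\right) \left(-3\right) a{\left(m,4^{2} \right)} = \left(-5\right) \left(-3\right) \left(110 - - \frac{6 i \sqrt{203}}{7}\right) = 15 \left(110 + \frac{6 i \sqrt{203}}{7}\right) = 1650 + \frac{90 i \sqrt{203}}{7}$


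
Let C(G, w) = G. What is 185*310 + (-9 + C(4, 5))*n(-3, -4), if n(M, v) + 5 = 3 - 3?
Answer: 57375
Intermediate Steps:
n(M, v) = -5 (n(M, v) = -5 + (3 - 3) = -5 + 0 = -5)
185*310 + (-9 + C(4, 5))*n(-3, -4) = 185*310 + (-9 + 4)*(-5) = 57350 - 5*(-5) = 57350 + 25 = 57375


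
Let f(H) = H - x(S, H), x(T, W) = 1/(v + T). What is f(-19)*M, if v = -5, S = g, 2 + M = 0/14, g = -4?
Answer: 340/9 ≈ 37.778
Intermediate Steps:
M = -2 (M = -2 + 0/14 = -2 + 0*(1/14) = -2 + 0 = -2)
S = -4
x(T, W) = 1/(-5 + T)
f(H) = ⅑ + H (f(H) = H - 1/(-5 - 4) = H - 1/(-9) = H - 1*(-⅑) = H + ⅑ = ⅑ + H)
f(-19)*M = (⅑ - 19)*(-2) = -170/9*(-2) = 340/9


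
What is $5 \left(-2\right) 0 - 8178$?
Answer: $-8178$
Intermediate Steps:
$5 \left(-2\right) 0 - 8178 = \left(-10\right) 0 - 8178 = 0 - 8178 = -8178$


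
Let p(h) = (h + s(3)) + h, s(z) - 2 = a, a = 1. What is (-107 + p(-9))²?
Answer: 14884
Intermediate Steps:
s(z) = 3 (s(z) = 2 + 1 = 3)
p(h) = 3 + 2*h (p(h) = (h + 3) + h = (3 + h) + h = 3 + 2*h)
(-107 + p(-9))² = (-107 + (3 + 2*(-9)))² = (-107 + (3 - 18))² = (-107 - 15)² = (-122)² = 14884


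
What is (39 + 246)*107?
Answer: 30495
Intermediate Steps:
(39 + 246)*107 = 285*107 = 30495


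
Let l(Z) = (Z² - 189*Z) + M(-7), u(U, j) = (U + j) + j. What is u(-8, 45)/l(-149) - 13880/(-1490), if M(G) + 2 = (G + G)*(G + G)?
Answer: 35091973/3766422 ≈ 9.3171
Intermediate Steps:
u(U, j) = U + 2*j
M(G) = -2 + 4*G² (M(G) = -2 + (G + G)*(G + G) = -2 + (2*G)*(2*G) = -2 + 4*G²)
l(Z) = 194 + Z² - 189*Z (l(Z) = (Z² - 189*Z) + (-2 + 4*(-7)²) = (Z² - 189*Z) + (-2 + 4*49) = (Z² - 189*Z) + (-2 + 196) = (Z² - 189*Z) + 194 = 194 + Z² - 189*Z)
u(-8, 45)/l(-149) - 13880/(-1490) = (-8 + 2*45)/(194 + (-149)² - 189*(-149)) - 13880/(-1490) = (-8 + 90)/(194 + 22201 + 28161) - 13880*(-1/1490) = 82/50556 + 1388/149 = 82*(1/50556) + 1388/149 = 41/25278 + 1388/149 = 35091973/3766422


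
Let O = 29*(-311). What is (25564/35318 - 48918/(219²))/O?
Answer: 83601820/2546193871227 ≈ 3.2834e-5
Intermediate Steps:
O = -9019
(25564/35318 - 48918/(219²))/O = (25564/35318 - 48918/(219²))/(-9019) = (25564*(1/35318) - 48918/47961)*(-1/9019) = (12782/17659 - 48918*1/47961)*(-1/9019) = (12782/17659 - 16306/15987)*(-1/9019) = -83601820/282314433*(-1/9019) = 83601820/2546193871227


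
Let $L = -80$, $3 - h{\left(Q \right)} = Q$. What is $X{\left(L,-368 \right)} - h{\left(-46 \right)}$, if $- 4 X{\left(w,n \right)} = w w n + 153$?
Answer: $\frac{2354851}{4} \approx 5.8871 \cdot 10^{5}$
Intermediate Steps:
$h{\left(Q \right)} = 3 - Q$
$X{\left(w,n \right)} = - \frac{153}{4} - \frac{n w^{2}}{4}$ ($X{\left(w,n \right)} = - \frac{w w n + 153}{4} = - \frac{w^{2} n + 153}{4} = - \frac{n w^{2} + 153}{4} = - \frac{153 + n w^{2}}{4} = - \frac{153}{4} - \frac{n w^{2}}{4}$)
$X{\left(L,-368 \right)} - h{\left(-46 \right)} = \left(- \frac{153}{4} - - 92 \left(-80\right)^{2}\right) - \left(3 - -46\right) = \left(- \frac{153}{4} - \left(-92\right) 6400\right) - \left(3 + 46\right) = \left(- \frac{153}{4} + 588800\right) - 49 = \frac{2355047}{4} - 49 = \frac{2354851}{4}$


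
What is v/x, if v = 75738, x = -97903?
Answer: -5826/7531 ≈ -0.77360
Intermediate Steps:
v/x = 75738/(-97903) = 75738*(-1/97903) = -5826/7531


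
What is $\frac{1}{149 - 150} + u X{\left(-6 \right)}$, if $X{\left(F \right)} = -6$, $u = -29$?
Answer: $173$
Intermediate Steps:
$\frac{1}{149 - 150} + u X{\left(-6 \right)} = \frac{1}{149 - 150} - -174 = \frac{1}{-1} + 174 = -1 + 174 = 173$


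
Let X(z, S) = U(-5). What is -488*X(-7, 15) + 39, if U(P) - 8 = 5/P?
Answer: -3377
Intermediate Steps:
U(P) = 8 + 5/P
X(z, S) = 7 (X(z, S) = 8 + 5/(-5) = 8 + 5*(-⅕) = 8 - 1 = 7)
-488*X(-7, 15) + 39 = -488*7 + 39 = -3416 + 39 = -3377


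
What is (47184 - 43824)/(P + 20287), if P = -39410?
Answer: -3360/19123 ≈ -0.17570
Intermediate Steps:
(47184 - 43824)/(P + 20287) = (47184 - 43824)/(-39410 + 20287) = 3360/(-19123) = 3360*(-1/19123) = -3360/19123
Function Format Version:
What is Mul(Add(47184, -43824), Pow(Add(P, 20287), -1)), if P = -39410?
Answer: Rational(-3360, 19123) ≈ -0.17570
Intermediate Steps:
Mul(Add(47184, -43824), Pow(Add(P, 20287), -1)) = Mul(Add(47184, -43824), Pow(Add(-39410, 20287), -1)) = Mul(3360, Pow(-19123, -1)) = Mul(3360, Rational(-1, 19123)) = Rational(-3360, 19123)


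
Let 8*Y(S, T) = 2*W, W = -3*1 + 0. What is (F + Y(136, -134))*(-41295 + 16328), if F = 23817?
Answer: -2378481255/4 ≈ -5.9462e+8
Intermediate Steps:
W = -3 (W = -3 + 0 = -3)
Y(S, T) = -3/4 (Y(S, T) = (2*(-3))/8 = (1/8)*(-6) = -3/4)
(F + Y(136, -134))*(-41295 + 16328) = (23817 - 3/4)*(-41295 + 16328) = (95265/4)*(-24967) = -2378481255/4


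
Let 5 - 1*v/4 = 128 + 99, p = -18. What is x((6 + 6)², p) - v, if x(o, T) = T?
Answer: 870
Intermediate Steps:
v = -888 (v = 20 - 4*(128 + 99) = 20 - 4*227 = 20 - 908 = -888)
x((6 + 6)², p) - v = -18 - 1*(-888) = -18 + 888 = 870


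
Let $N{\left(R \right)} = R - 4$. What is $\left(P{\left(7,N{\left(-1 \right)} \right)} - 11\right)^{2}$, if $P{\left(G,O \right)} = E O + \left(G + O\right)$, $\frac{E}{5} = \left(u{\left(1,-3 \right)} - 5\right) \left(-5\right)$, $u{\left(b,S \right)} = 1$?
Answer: $259081$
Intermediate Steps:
$N{\left(R \right)} = -4 + R$
$E = 100$ ($E = 5 \left(1 - 5\right) \left(-5\right) = 5 \left(\left(-4\right) \left(-5\right)\right) = 5 \cdot 20 = 100$)
$P{\left(G,O \right)} = G + 101 O$ ($P{\left(G,O \right)} = 100 O + \left(G + O\right) = G + 101 O$)
$\left(P{\left(7,N{\left(-1 \right)} \right)} - 11\right)^{2} = \left(\left(7 + 101 \left(-4 - 1\right)\right) - 11\right)^{2} = \left(\left(7 + 101 \left(-5\right)\right) - 11\right)^{2} = \left(\left(7 - 505\right) - 11\right)^{2} = \left(-498 - 11\right)^{2} = \left(-509\right)^{2} = 259081$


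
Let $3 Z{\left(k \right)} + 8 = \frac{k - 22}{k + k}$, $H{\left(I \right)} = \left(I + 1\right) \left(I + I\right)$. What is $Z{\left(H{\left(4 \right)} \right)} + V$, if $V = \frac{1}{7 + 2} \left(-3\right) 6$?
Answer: $- \frac{551}{120} \approx -4.5917$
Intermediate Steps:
$H{\left(I \right)} = 2 I \left(1 + I\right)$ ($H{\left(I \right)} = \left(1 + I\right) 2 I = 2 I \left(1 + I\right)$)
$V = -2$ ($V = \frac{1}{9} \left(-3\right) 6 = \left(- \frac{1}{3}\right) 6 = -2$)
$Z{\left(k \right)} = - \frac{8}{3} + \frac{-22 + k}{6 k}$ ($Z{\left(k \right)} = - \frac{8}{3} + \frac{\left(k - 22\right) \frac{1}{k + k}}{3} = - \frac{8}{3} + \frac{\left(-22 + k\right) \frac{1}{2 k}}{3} = - \frac{8}{3} + \frac{\frac{1}{2} \frac{1}{k} \left(-22 + k\right)}{3} = - \frac{8}{3} + \frac{-22 + k}{6 k}$)
$Z{\left(H{\left(4 \right)} \right)} + V = \frac{-22 - 15 \cdot 2 \cdot 4 \left(1 + 4\right)}{6 \cdot 2 \cdot 4 \left(1 + 4\right)} - 2 = \frac{-22 - 15 \cdot 2 \cdot 4 \cdot 5}{6 \cdot 2 \cdot 4 \cdot 5} - 2 = \frac{-22 - 600}{6 \cdot 40} - 2 = \frac{1}{6} \cdot \frac{1}{40} \left(-22 - 600\right) - 2 = \frac{1}{6} \cdot \frac{1}{40} \left(-622\right) - 2 = - \frac{311}{120} - 2 = - \frac{551}{120}$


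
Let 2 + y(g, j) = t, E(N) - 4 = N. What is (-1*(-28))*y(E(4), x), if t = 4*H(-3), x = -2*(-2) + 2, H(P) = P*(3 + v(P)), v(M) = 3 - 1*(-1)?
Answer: -2408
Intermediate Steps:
E(N) = 4 + N
v(M) = 4 (v(M) = 3 + 1 = 4)
H(P) = 7*P (H(P) = P*(3 + 4) = P*7 = 7*P)
x = 6 (x = 4 + 2 = 6)
t = -84 (t = 4*(7*(-3)) = 4*(-21) = -84)
y(g, j) = -86 (y(g, j) = -2 - 84 = -86)
(-1*(-28))*y(E(4), x) = -1*(-28)*(-86) = 28*(-86) = -2408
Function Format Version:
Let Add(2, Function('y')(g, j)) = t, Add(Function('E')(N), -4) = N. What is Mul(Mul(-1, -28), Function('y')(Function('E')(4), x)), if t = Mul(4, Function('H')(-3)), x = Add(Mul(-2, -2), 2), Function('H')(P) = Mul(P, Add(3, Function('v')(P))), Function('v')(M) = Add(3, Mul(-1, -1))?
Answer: -2408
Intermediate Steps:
Function('E')(N) = Add(4, N)
Function('v')(M) = 4 (Function('v')(M) = Add(3, 1) = 4)
Function('H')(P) = Mul(7, P) (Function('H')(P) = Mul(P, Add(3, 4)) = Mul(P, 7) = Mul(7, P))
x = 6 (x = Add(4, 2) = 6)
t = -84 (t = Mul(4, Mul(7, -3)) = Mul(4, -21) = -84)
Function('y')(g, j) = -86 (Function('y')(g, j) = Add(-2, -84) = -86)
Mul(Mul(-1, -28), Function('y')(Function('E')(4), x)) = Mul(Mul(-1, -28), -86) = Mul(28, -86) = -2408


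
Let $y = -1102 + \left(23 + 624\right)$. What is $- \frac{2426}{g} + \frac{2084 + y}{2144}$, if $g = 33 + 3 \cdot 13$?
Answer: $- \frac{635507}{19296} \approx -32.935$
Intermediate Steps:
$g = 72$ ($g = 33 + 39 = 72$)
$y = -455$ ($y = -1102 + 647 = -455$)
$- \frac{2426}{g} + \frac{2084 + y}{2144} = - \frac{2426}{72} + \frac{2084 - 455}{2144} = \left(-2426\right) \frac{1}{72} + 1629 \cdot \frac{1}{2144} = - \frac{1213}{36} + \frac{1629}{2144} = - \frac{635507}{19296}$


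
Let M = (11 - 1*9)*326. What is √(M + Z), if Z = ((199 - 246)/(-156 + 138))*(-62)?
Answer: √4411/3 ≈ 22.138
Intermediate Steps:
M = 652 (M = (11 - 9)*326 = 2*326 = 652)
Z = -1457/9 (Z = -47/(-18)*(-62) = -47*(-1/18)*(-62) = (47/18)*(-62) = -1457/9 ≈ -161.89)
√(M + Z) = √(652 - 1457/9) = √(4411/9) = √4411/3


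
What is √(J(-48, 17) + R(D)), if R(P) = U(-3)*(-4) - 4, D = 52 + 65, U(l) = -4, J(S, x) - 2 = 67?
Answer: 9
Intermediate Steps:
J(S, x) = 69 (J(S, x) = 2 + 67 = 69)
D = 117
R(P) = 12 (R(P) = -4*(-4) - 4 = 16 - 4 = 12)
√(J(-48, 17) + R(D)) = √(69 + 12) = √81 = 9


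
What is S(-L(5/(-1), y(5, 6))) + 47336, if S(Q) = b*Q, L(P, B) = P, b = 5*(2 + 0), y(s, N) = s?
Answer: 47386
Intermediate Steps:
b = 10 (b = 5*2 = 10)
S(Q) = 10*Q
S(-L(5/(-1), y(5, 6))) + 47336 = 10*(-5/(-1)) + 47336 = 10*(-5*(-1)) + 47336 = 10*(-1*(-5)) + 47336 = 10*5 + 47336 = 50 + 47336 = 47386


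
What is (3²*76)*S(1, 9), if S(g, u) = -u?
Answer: -6156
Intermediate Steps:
(3²*76)*S(1, 9) = (3²*76)*(-1*9) = (9*76)*(-9) = 684*(-9) = -6156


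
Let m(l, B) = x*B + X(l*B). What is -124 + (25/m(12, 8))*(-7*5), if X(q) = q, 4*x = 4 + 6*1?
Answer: -15259/116 ≈ -131.54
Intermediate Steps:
x = 5/2 (x = (4 + 6*1)/4 = (4 + 6)/4 = (¼)*10 = 5/2 ≈ 2.5000)
m(l, B) = 5*B/2 + B*l (m(l, B) = 5*B/2 + l*B = 5*B/2 + B*l)
-124 + (25/m(12, 8))*(-7*5) = -124 + (25/(((½)*8*(5 + 2*12))))*(-7*5) = -124 + (25/(((½)*8*(5 + 24))))*(-35) = -124 + (25/(((½)*8*29)))*(-35) = -124 + (25/116)*(-35) = -124 - 875/116 = -15259/116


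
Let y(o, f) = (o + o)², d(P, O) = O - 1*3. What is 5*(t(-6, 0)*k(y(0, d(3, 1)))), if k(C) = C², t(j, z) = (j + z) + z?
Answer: 0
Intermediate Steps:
d(P, O) = -3 + O (d(P, O) = O - 3 = -3 + O)
y(o, f) = 4*o² (y(o, f) = (2*o)² = 4*o²)
t(j, z) = j + 2*z
5*(t(-6, 0)*k(y(0, d(3, 1)))) = 5*((-6 + 2*0)*(4*0²)²) = 5*((-6 + 0)*(4*0)²) = 5*(-6*0²) = 5*(-6*0) = 5*0 = 0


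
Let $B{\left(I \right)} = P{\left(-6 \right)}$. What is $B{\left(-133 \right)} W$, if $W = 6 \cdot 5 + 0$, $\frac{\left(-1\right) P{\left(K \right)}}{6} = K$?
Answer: $1080$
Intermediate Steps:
$P{\left(K \right)} = - 6 K$
$B{\left(I \right)} = 36$ ($B{\left(I \right)} = \left(-6\right) \left(-6\right) = 36$)
$W = 30$ ($W = 30 + 0 = 30$)
$B{\left(-133 \right)} W = 36 \cdot 30 = 1080$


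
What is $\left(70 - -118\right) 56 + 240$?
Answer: $10768$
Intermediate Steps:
$\left(70 - -118\right) 56 + 240 = \left(70 + 118\right) 56 + 240 = 188 \cdot 56 + 240 = 10528 + 240 = 10768$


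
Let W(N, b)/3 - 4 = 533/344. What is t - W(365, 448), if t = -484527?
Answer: -166683015/344 ≈ -4.8454e+5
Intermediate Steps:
W(N, b) = 5727/344 (W(N, b) = 12 + 3*(533/344) = 12 + 1599/344 = 5727/344)
t - W(365, 448) = -484527 - 1*5727/344 = -484527 - 5727/344 = -166683015/344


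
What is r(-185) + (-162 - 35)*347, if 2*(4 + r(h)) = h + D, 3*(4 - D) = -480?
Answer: -136747/2 ≈ -68374.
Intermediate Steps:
D = 164 (D = 4 - 1/3*(-480) = 4 + 160 = 164)
r(h) = 78 + h/2 (r(h) = -4 + (h + 164)/2 = -4 + (164 + h)/2 = -4 + (82 + h/2) = 78 + h/2)
r(-185) + (-162 - 35)*347 = (78 + (1/2)*(-185)) + (-162 - 35)*347 = (78 - 185/2) - 197*347 = -29/2 - 68359 = -136747/2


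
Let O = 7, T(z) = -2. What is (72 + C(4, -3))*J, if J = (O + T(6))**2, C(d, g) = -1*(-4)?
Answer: 1900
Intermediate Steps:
C(d, g) = 4
J = 25 (J = (7 - 2)**2 = 5**2 = 25)
(72 + C(4, -3))*J = (72 + 4)*25 = 76*25 = 1900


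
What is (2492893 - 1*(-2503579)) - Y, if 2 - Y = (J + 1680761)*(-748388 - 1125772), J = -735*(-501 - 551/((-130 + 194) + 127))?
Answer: -734226003943590/191 ≈ -3.8441e+12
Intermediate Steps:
J = 70737870/191 (J = -735*(-501 - 551/(64 + 127)) = -735*(-501 - 551/191) = -735*(-96242/191) = 70737870/191 ≈ 3.7036e+5)
Y = 734226958269742/191 (Y = 2 - (70737870/191 + 1680761)*(-748388 - 1125772) = 2 - 391763221*(-1874160)/191 = 2 - 1*(-734226958269360/191) = 2 + 734226958269360/191 = 734226958269742/191 ≈ 3.8441e+12)
(2492893 - 1*(-2503579)) - Y = (2492893 - 1*(-2503579)) - 1*734226958269742/191 = (2492893 + 2503579) - 734226958269742/191 = 4996472 - 734226958269742/191 = -734226003943590/191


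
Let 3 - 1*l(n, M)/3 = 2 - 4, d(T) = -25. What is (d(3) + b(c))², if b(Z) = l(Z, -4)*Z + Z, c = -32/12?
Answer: 41209/9 ≈ 4578.8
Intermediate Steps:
c = -8/3 (c = -32*1/12 = -8/3 ≈ -2.6667)
l(n, M) = 15 (l(n, M) = 9 - 3*(2 - 4) = 9 - 3*(-2) = 9 + 6 = 15)
b(Z) = 16*Z (b(Z) = 15*Z + Z = 16*Z)
(d(3) + b(c))² = (-25 + 16*(-8/3))² = (-25 - 128/3)² = (-203/3)² = 41209/9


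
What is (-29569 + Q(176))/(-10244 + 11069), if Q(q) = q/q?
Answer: -896/25 ≈ -35.840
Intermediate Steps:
Q(q) = 1
(-29569 + Q(176))/(-10244 + 11069) = (-29569 + 1)/(-10244 + 11069) = -29568/825 = -29568*1/825 = -896/25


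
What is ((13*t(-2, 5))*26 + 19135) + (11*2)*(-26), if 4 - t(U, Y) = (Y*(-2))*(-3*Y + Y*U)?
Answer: -64585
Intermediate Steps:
t(U, Y) = 4 + 2*Y*(-3*Y + U*Y) (t(U, Y) = 4 - Y*(-2)*(-3*Y + Y*U) = 4 - (-2*Y)*(-3*Y + U*Y) = 4 - (-2)*Y*(-3*Y + U*Y) = 4 + 2*Y*(-3*Y + U*Y))
((13*t(-2, 5))*26 + 19135) + (11*2)*(-26) = ((13*(4 - 6*5**2 + 2*(-2)*5**2))*26 + 19135) + (11*2)*(-26) = ((13*(4 - 6*25 + 2*(-2)*25))*26 + 19135) + 22*(-26) = ((13*(4 - 150 - 100))*26 + 19135) - 572 = ((13*(-246))*26 + 19135) - 572 = (-3198*26 + 19135) - 572 = (-83148 + 19135) - 572 = -64013 - 572 = -64585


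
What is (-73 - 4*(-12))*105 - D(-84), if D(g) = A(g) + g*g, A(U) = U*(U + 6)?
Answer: -16233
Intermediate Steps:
A(U) = U*(6 + U)
D(g) = g² + g*(6 + g) (D(g) = g*(6 + g) + g*g = g*(6 + g) + g² = g² + g*(6 + g))
(-73 - 4*(-12))*105 - D(-84) = (-73 - 4*(-12))*105 - 2*(-84)*(3 - 84) = (-73 + 48)*105 - 2*(-84)*(-81) = -25*105 - 1*13608 = -2625 - 13608 = -16233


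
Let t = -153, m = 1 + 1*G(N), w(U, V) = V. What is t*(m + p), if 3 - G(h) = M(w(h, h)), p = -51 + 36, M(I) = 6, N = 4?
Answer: 2601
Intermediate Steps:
p = -15
G(h) = -3 (G(h) = 3 - 1*6 = 3 - 6 = -3)
m = -2 (m = 1 + 1*(-3) = 1 - 3 = -2)
t*(m + p) = -153*(-2 - 15) = -153*(-17) = 2601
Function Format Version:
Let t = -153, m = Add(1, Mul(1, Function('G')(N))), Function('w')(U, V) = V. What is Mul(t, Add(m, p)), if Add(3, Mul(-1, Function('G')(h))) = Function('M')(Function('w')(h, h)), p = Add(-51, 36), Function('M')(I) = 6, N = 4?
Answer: 2601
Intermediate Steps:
p = -15
Function('G')(h) = -3 (Function('G')(h) = Add(3, Mul(-1, 6)) = Add(3, -6) = -3)
m = -2 (m = Add(1, Mul(1, -3)) = Add(1, -3) = -2)
Mul(t, Add(m, p)) = Mul(-153, Add(-2, -15)) = Mul(-153, -17) = 2601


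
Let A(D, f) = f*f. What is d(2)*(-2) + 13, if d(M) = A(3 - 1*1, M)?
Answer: 5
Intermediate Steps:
A(D, f) = f²
d(M) = M²
d(2)*(-2) + 13 = 2²*(-2) + 13 = 4*(-2) + 13 = -8 + 13 = 5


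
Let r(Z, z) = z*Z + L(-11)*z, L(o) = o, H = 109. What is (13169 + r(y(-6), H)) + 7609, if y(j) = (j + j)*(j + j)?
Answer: 35275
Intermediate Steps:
y(j) = 4*j**2 (y(j) = (2*j)*(2*j) = 4*j**2)
r(Z, z) = -11*z + Z*z (r(Z, z) = z*Z - 11*z = Z*z - 11*z = -11*z + Z*z)
(13169 + r(y(-6), H)) + 7609 = (13169 + 109*(-11 + 4*(-6)**2)) + 7609 = (13169 + 109*(-11 + 4*36)) + 7609 = (13169 + 109*(-11 + 144)) + 7609 = (13169 + 109*133) + 7609 = (13169 + 14497) + 7609 = 27666 + 7609 = 35275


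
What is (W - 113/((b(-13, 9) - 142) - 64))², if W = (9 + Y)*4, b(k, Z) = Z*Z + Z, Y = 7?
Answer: 56806369/13456 ≈ 4221.6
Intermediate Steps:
b(k, Z) = Z + Z² (b(k, Z) = Z² + Z = Z + Z²)
W = 64 (W = (9 + 7)*4 = 16*4 = 64)
(W - 113/((b(-13, 9) - 142) - 64))² = (64 - 113/((9*(1 + 9) - 142) - 64))² = (64 - 113/((9*10 - 142) - 64))² = (64 - 113/((90 - 142) - 64))² = (64 - 113/(-52 - 64))² = (64 - 113/(-116))² = (64 - 113*(-1/116))² = (64 + 113/116)² = (7537/116)² = 56806369/13456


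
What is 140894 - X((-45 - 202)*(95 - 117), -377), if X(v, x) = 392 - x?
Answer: 140125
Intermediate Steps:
140894 - X((-45 - 202)*(95 - 117), -377) = 140894 - (392 - 1*(-377)) = 140894 - (392 + 377) = 140894 - 1*769 = 140894 - 769 = 140125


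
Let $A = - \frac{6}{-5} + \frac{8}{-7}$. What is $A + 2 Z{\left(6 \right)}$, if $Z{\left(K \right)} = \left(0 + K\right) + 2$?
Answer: $\frac{562}{35} \approx 16.057$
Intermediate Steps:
$Z{\left(K \right)} = 2 + K$ ($Z{\left(K \right)} = K + 2 = 2 + K$)
$A = \frac{2}{35}$ ($A = \left(-6\right) \left(- \frac{1}{5}\right) + 8 \left(- \frac{1}{7}\right) = \frac{6}{5} - \frac{8}{7} = \frac{2}{35} \approx 0.057143$)
$A + 2 Z{\left(6 \right)} = \frac{2}{35} + 2 \left(2 + 6\right) = \frac{2}{35} + 2 \cdot 8 = \frac{2}{35} + 16 = \frac{562}{35}$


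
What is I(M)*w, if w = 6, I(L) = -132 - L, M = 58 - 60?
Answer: -780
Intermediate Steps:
M = -2
I(M)*w = (-132 - 1*(-2))*6 = (-132 + 2)*6 = -130*6 = -780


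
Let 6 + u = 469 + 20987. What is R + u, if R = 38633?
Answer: 60083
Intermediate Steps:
u = 21450 (u = -6 + (469 + 20987) = -6 + 21456 = 21450)
R + u = 38633 + 21450 = 60083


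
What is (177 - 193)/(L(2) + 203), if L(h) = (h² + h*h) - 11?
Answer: -2/25 ≈ -0.080000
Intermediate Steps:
L(h) = -11 + 2*h² (L(h) = (h² + h²) - 11 = 2*h² - 11 = -11 + 2*h²)
(177 - 193)/(L(2) + 203) = (177 - 193)/((-11 + 2*2²) + 203) = -16/((-11 + 2*4) + 203) = -16/((-11 + 8) + 203) = -16/(-3 + 203) = -16/200 = -16*1/200 = -2/25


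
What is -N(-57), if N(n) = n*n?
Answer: -3249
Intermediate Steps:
N(n) = n²
-N(-57) = -1*(-57)² = -1*3249 = -3249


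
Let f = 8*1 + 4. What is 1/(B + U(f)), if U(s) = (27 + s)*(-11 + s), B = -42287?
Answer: -1/42248 ≈ -2.3670e-5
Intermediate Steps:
f = 12 (f = 8 + 4 = 12)
U(s) = (-11 + s)*(27 + s)
1/(B + U(f)) = 1/(-42287 + (-297 + 12**2 + 16*12)) = 1/(-42287 + (-297 + 144 + 192)) = 1/(-42287 + 39) = 1/(-42248) = -1/42248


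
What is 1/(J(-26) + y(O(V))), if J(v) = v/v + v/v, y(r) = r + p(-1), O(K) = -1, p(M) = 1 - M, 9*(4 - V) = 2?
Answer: ⅓ ≈ 0.33333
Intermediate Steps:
V = 34/9 (V = 4 - ⅑*2 = 4 - 2/9 = 34/9 ≈ 3.7778)
y(r) = 2 + r (y(r) = r + (1 - 1*(-1)) = r + (1 + 1) = r + 2 = 2 + r)
J(v) = 2 (J(v) = 1 + 1 = 2)
1/(J(-26) + y(O(V))) = 1/(2 + (2 - 1)) = 1/(2 + 1) = 1/3 = ⅓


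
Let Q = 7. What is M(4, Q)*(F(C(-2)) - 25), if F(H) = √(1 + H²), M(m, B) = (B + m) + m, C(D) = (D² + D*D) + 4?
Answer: -375 + 15*√145 ≈ -194.38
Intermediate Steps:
C(D) = 4 + 2*D² (C(D) = (D² + D²) + 4 = 2*D² + 4 = 4 + 2*D²)
M(m, B) = B + 2*m
M(4, Q)*(F(C(-2)) - 25) = (7 + 2*4)*(√(1 + (4 + 2*(-2)²)²) - 25) = (7 + 8)*(√(1 + (4 + 2*4)²) - 25) = 15*(√(1 + (4 + 8)²) - 25) = 15*(√(1 + 12²) - 25) = 15*(√(1 + 144) - 25) = 15*(√145 - 25) = 15*(-25 + √145) = -375 + 15*√145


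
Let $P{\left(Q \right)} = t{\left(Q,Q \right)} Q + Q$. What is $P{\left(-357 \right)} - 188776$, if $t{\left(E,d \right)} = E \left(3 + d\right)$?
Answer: $-45306079$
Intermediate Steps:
$P{\left(Q \right)} = Q + Q^{2} \left(3 + Q\right)$ ($P{\left(Q \right)} = Q \left(3 + Q\right) Q + Q = Q^{2} \left(3 + Q\right) + Q = Q + Q^{2} \left(3 + Q\right)$)
$P{\left(-357 \right)} - 188776 = - 357 \left(1 - 357 \left(3 - 357\right)\right) - 188776 = - 357 \left(1 - -126378\right) - 188776 = - 357 \left(1 + 126378\right) - 188776 = \left(-357\right) 126379 - 188776 = -45117303 - 188776 = -45306079$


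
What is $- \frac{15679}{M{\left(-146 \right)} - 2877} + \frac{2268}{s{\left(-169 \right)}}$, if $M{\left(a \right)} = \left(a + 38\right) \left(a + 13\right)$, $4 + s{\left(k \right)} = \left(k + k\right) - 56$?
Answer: $- \frac{16146379}{2285913} \approx -7.0634$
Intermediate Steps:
$s{\left(k \right)} = -60 + 2 k$ ($s{\left(k \right)} = -4 + \left(\left(k + k\right) - 56\right) = -4 + \left(2 k - 56\right) = -4 + \left(-56 + 2 k\right) = -60 + 2 k$)
$M{\left(a \right)} = \left(13 + a\right) \left(38 + a\right)$ ($M{\left(a \right)} = \left(38 + a\right) \left(13 + a\right) = \left(13 + a\right) \left(38 + a\right)$)
$- \frac{15679}{M{\left(-146 \right)} - 2877} + \frac{2268}{s{\left(-169 \right)}} = - \frac{15679}{\left(494 + \left(-146\right)^{2} + 51 \left(-146\right)\right) - 2877} + \frac{2268}{-60 + 2 \left(-169\right)} = - \frac{15679}{\left(494 + 21316 - 7446\right) - 2877} + \frac{2268}{-60 - 338} = - \frac{15679}{14364 - 2877} + \frac{2268}{-398} = - \frac{15679}{11487} + 2268 \left(- \frac{1}{398}\right) = \left(-15679\right) \frac{1}{11487} - \frac{1134}{199} = - \frac{15679}{11487} - \frac{1134}{199} = - \frac{16146379}{2285913}$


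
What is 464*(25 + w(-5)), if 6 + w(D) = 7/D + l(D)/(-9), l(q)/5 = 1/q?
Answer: 369808/45 ≈ 8218.0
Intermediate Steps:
l(q) = 5/q
w(D) = -6 + 58/(9*D) (w(D) = -6 + (7/D + (5/D)/(-9)) = -6 + (7/D + (5/D)*(-⅑)) = -6 + (7/D - 5/(9*D)) = -6 + 58/(9*D))
464*(25 + w(-5)) = 464*(25 + (-6 + (58/9)/(-5))) = 464*(25 + (-6 + (58/9)*(-⅕))) = 464*(25 + (-6 - 58/45)) = 464*(25 - 328/45) = 464*(797/45) = 369808/45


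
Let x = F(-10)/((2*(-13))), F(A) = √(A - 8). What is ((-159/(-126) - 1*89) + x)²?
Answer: 2294881087/298116 + 3685*I*√2/182 ≈ 7697.9 + 28.634*I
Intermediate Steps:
F(A) = √(-8 + A)
x = -3*I*√2/26 (x = √(-8 - 10)/((2*(-13))) = √(-18)/(-26) = (3*I*√2)*(-1/26) = -3*I*√2/26 ≈ -0.16318*I)
((-159/(-126) - 1*89) + x)² = ((-159/(-126) - 1*89) - 3*I*√2/26)² = ((-159*(-1/126) - 89) - 3*I*√2/26)² = ((53/42 - 89) - 3*I*√2/26)² = (-3685/42 - 3*I*√2/26)²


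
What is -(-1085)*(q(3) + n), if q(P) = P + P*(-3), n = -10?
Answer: -17360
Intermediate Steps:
q(P) = -2*P (q(P) = P - 3*P = -2*P)
-(-1085)*(q(3) + n) = -(-1085)*(-2*3 - 10) = -(-1085)*(-6 - 10) = -(-1085)*(-16) = -1*17360 = -17360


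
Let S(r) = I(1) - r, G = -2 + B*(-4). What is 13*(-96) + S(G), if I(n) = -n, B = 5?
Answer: -1227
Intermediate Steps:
G = -22 (G = -2 + 5*(-4) = -2 - 20 = -22)
S(r) = -1 - r (S(r) = -1*1 - r = -1 - r)
13*(-96) + S(G) = 13*(-96) + (-1 - 1*(-22)) = -1248 + (-1 + 22) = -1248 + 21 = -1227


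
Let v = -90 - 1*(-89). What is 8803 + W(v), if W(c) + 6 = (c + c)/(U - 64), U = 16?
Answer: 211129/24 ≈ 8797.0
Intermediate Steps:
v = -1 (v = -90 + 89 = -1)
W(c) = -6 - c/24 (W(c) = -6 + (c + c)/(16 - 64) = -6 + (2*c)/(-48) = -6 + (2*c)*(-1/48) = -6 - c/24)
8803 + W(v) = 8803 + (-6 - 1/24*(-1)) = 8803 + (-6 + 1/24) = 8803 - 143/24 = 211129/24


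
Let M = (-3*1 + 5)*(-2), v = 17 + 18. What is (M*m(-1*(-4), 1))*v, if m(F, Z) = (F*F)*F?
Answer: -8960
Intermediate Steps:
v = 35
m(F, Z) = F**3 (m(F, Z) = F**2*F = F**3)
M = -4 (M = (-3 + 5)*(-2) = 2*(-2) = -4)
(M*m(-1*(-4), 1))*v = -4*(-1*(-4))**3*35 = -4*4**3*35 = -4*64*35 = -256*35 = -8960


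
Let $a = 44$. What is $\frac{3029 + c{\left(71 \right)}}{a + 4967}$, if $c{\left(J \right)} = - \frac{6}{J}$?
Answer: $\frac{215053}{355781} \approx 0.60445$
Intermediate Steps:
$\frac{3029 + c{\left(71 \right)}}{a + 4967} = \frac{3029 - \frac{6}{71}}{44 + 4967} = \frac{3029 - \frac{6}{71}}{5011} = \left(3029 - \frac{6}{71}\right) \frac{1}{5011} = \frac{215053}{71} \cdot \frac{1}{5011} = \frac{215053}{355781}$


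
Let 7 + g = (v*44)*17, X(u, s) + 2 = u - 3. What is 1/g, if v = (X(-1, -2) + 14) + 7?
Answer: 1/11213 ≈ 8.9182e-5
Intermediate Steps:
X(u, s) = -5 + u (X(u, s) = -2 + (u - 3) = -2 + (-3 + u) = -5 + u)
v = 15 (v = ((-5 - 1) + 14) + 7 = (-6 + 14) + 7 = 8 + 7 = 15)
g = 11213 (g = -7 + (15*44)*17 = -7 + 660*17 = -7 + 11220 = 11213)
1/g = 1/11213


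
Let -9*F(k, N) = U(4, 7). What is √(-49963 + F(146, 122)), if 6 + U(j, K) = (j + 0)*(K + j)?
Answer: I*√449705/3 ≈ 223.53*I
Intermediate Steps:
U(j, K) = -6 + j*(K + j) (U(j, K) = -6 + (j + 0)*(K + j) = -6 + j*(K + j))
F(k, N) = -38/9 (F(k, N) = -(-6 + 4² + 7*4)/9 = -(-6 + 16 + 28)/9 = -⅑*38 = -38/9)
√(-49963 + F(146, 122)) = √(-49963 - 38/9) = √(-449705/9) = I*√449705/3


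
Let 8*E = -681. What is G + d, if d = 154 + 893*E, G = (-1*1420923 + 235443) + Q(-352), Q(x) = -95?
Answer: -10091501/8 ≈ -1.2614e+6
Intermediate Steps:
E = -681/8 (E = (⅛)*(-681) = -681/8 ≈ -85.125)
G = -1185575 (G = (-1*1420923 + 235443) - 95 = (-1420923 + 235443) - 95 = -1185480 - 95 = -1185575)
d = -606901/8 (d = 154 + 893*(-681/8) = 154 - 608133/8 = -606901/8 ≈ -75863.)
G + d = -1185575 - 606901/8 = -10091501/8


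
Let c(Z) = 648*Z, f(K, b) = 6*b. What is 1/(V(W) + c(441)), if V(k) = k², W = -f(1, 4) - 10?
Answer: 1/286924 ≈ 3.4852e-6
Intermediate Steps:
W = -34 (W = -6*4 - 10 = -1*24 - 10 = -24 - 10 = -34)
1/(V(W) + c(441)) = 1/((-34)² + 648*441) = 1/(1156 + 285768) = 1/286924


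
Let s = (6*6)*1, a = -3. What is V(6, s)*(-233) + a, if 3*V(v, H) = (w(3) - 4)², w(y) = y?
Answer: -242/3 ≈ -80.667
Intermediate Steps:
s = 36 (s = 36*1 = 36)
V(v, H) = ⅓ (V(v, H) = (3 - 4)²/3 = (⅓)*(-1)² = (⅓)*1 = ⅓)
V(6, s)*(-233) + a = (⅓)*(-233) - 3 = -233/3 - 3 = -242/3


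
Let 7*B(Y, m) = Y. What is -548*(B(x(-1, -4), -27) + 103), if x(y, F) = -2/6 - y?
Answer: -1186420/21 ≈ -56496.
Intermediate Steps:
x(y, F) = -⅓ - y (x(y, F) = -2*⅙ - y = -⅓ - y)
B(Y, m) = Y/7
-548*(B(x(-1, -4), -27) + 103) = -548*((-⅓ - 1*(-1))/7 + 103) = -548*((-⅓ + 1)/7 + 103) = -548*((⅐)*(⅔) + 103) = -548*(2/21 + 103) = -548*2165/21 = -1186420/21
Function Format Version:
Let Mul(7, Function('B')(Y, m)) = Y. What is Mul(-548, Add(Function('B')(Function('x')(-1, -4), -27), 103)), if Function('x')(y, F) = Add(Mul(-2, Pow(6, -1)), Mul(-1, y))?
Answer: Rational(-1186420, 21) ≈ -56496.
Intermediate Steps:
Function('x')(y, F) = Add(Rational(-1, 3), Mul(-1, y)) (Function('x')(y, F) = Add(Mul(-2, Rational(1, 6)), Mul(-1, y)) = Add(Rational(-1, 3), Mul(-1, y)))
Function('B')(Y, m) = Mul(Rational(1, 7), Y)
Mul(-548, Add(Function('B')(Function('x')(-1, -4), -27), 103)) = Mul(-548, Add(Mul(Rational(1, 7), Add(Rational(-1, 3), Mul(-1, -1))), 103)) = Mul(-548, Add(Mul(Rational(1, 7), Add(Rational(-1, 3), 1)), 103)) = Mul(-548, Add(Mul(Rational(1, 7), Rational(2, 3)), 103)) = Mul(-548, Add(Rational(2, 21), 103)) = Mul(-548, Rational(2165, 21)) = Rational(-1186420, 21)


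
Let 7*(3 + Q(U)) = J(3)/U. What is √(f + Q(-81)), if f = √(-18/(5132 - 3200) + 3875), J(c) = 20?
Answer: √(-25491452 + 26082*√401774534)/2898 ≈ 7.6951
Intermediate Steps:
Q(U) = -3 + 20/(7*U) (Q(U) = -3 + (20/U)/7 = -3 + 20/(7*U))
f = √401774534/322 (f = √(-18/1932 + 3875) = √(-18*1/1932 + 3875) = √(-3/322 + 3875) = √(1247747/322) = √401774534/322 ≈ 62.249)
√(f + Q(-81)) = √(√401774534/322 + (-3 + (20/7)/(-81))) = √(√401774534/322 + (-3 + (20/7)*(-1/81))) = √(√401774534/322 + (-3 - 20/567)) = √(√401774534/322 - 1721/567) = √(-1721/567 + √401774534/322)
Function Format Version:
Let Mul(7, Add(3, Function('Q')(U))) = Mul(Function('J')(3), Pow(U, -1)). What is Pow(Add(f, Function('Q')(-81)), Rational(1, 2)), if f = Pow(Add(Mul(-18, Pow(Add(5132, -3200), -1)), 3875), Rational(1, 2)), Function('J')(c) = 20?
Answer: Mul(Rational(1, 2898), Pow(Add(-25491452, Mul(26082, Pow(401774534, Rational(1, 2)))), Rational(1, 2))) ≈ 7.6951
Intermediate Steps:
Function('Q')(U) = Add(-3, Mul(Rational(20, 7), Pow(U, -1))) (Function('Q')(U) = Add(-3, Mul(Rational(1, 7), Mul(20, Pow(U, -1)))) = Add(-3, Mul(Rational(20, 7), Pow(U, -1))))
f = Mul(Rational(1, 322), Pow(401774534, Rational(1, 2))) (f = Pow(Add(Mul(-18, Pow(1932, -1)), 3875), Rational(1, 2)) = Pow(Add(Mul(-18, Rational(1, 1932)), 3875), Rational(1, 2)) = Pow(Add(Rational(-3, 322), 3875), Rational(1, 2)) = Pow(Rational(1247747, 322), Rational(1, 2)) = Mul(Rational(1, 322), Pow(401774534, Rational(1, 2))) ≈ 62.249)
Pow(Add(f, Function('Q')(-81)), Rational(1, 2)) = Pow(Add(Mul(Rational(1, 322), Pow(401774534, Rational(1, 2))), Add(-3, Mul(Rational(20, 7), Pow(-81, -1)))), Rational(1, 2)) = Pow(Add(Mul(Rational(1, 322), Pow(401774534, Rational(1, 2))), Add(-3, Mul(Rational(20, 7), Rational(-1, 81)))), Rational(1, 2)) = Pow(Add(Mul(Rational(1, 322), Pow(401774534, Rational(1, 2))), Add(-3, Rational(-20, 567))), Rational(1, 2)) = Pow(Add(Mul(Rational(1, 322), Pow(401774534, Rational(1, 2))), Rational(-1721, 567)), Rational(1, 2)) = Pow(Add(Rational(-1721, 567), Mul(Rational(1, 322), Pow(401774534, Rational(1, 2)))), Rational(1, 2))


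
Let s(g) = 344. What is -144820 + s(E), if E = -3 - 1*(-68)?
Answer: -144476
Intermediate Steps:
E = 65 (E = -3 + 68 = 65)
-144820 + s(E) = -144820 + 344 = -144476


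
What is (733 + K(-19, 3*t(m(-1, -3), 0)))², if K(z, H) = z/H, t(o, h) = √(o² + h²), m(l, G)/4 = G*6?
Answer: 25061739481/46656 ≈ 5.3716e+5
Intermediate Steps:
m(l, G) = 24*G (m(l, G) = 4*(G*6) = 4*(6*G) = 24*G)
t(o, h) = √(h² + o²)
(733 + K(-19, 3*t(m(-1, -3), 0)))² = (733 - 19*1/(3*√(0² + (24*(-3))²)))² = (733 - 19*1/(3*√(0 + (-72)²)))² = (733 - 19*1/(3*√(0 + 5184)))² = (733 - 19/(3*√5184))² = (733 - 19/(3*72))² = (733 - 19/216)² = (158309/216)² = 25061739481/46656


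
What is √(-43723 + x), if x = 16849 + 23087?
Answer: I*√3787 ≈ 61.539*I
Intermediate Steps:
x = 39936
√(-43723 + x) = √(-43723 + 39936) = √(-3787) = I*√3787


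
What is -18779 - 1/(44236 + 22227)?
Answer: -1248108678/66463 ≈ -18779.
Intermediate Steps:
-18779 - 1/(44236 + 22227) = -18779 - 1/66463 = -1248108678/66463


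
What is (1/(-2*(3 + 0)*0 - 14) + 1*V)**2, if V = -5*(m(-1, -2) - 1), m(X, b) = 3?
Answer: 19881/196 ≈ 101.43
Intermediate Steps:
V = -10 (V = -5*(3 - 1) = -5*2 = -10)
(1/(-2*(3 + 0)*0 - 14) + 1*V)**2 = (1/(-2*(3 + 0)*0 - 14) + 1*(-10))**2 = (1/(-6*0 - 14) - 10)**2 = (1/(-2*0 - 14) - 10)**2 = (1/(0 - 14) - 10)**2 = (1/(-14) - 10)**2 = (-1/14 - 10)**2 = (-141/14)**2 = 19881/196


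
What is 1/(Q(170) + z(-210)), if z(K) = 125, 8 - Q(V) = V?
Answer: -1/37 ≈ -0.027027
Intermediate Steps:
Q(V) = 8 - V
1/(Q(170) + z(-210)) = 1/((8 - 1*170) + 125) = 1/((8 - 170) + 125) = 1/(-162 + 125) = 1/(-37) = -1/37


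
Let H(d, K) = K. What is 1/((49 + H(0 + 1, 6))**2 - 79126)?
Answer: -1/76101 ≈ -1.3140e-5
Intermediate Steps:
1/((49 + H(0 + 1, 6))**2 - 79126) = 1/((49 + 6)**2 - 79126) = 1/(55**2 - 79126) = 1/(3025 - 79126) = 1/(-76101) = -1/76101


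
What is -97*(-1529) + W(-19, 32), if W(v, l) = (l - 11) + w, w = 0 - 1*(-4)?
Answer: 148338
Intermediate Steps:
w = 4 (w = 0 + 4 = 4)
W(v, l) = -7 + l (W(v, l) = (l - 11) + 4 = (-11 + l) + 4 = -7 + l)
-97*(-1529) + W(-19, 32) = -97*(-1529) + (-7 + 32) = 148313 + 25 = 148338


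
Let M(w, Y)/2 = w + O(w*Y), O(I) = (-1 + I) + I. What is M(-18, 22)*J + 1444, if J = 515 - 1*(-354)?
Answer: -1408074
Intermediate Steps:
O(I) = -1 + 2*I
J = 869 (J = 515 + 354 = 869)
M(w, Y) = -2 + 2*w + 4*Y*w (M(w, Y) = 2*(w + (-1 + 2*(w*Y))) = 2*(w + (-1 + 2*(Y*w))) = 2*(w + (-1 + 2*Y*w)) = 2*(-1 + w + 2*Y*w) = -2 + 2*w + 4*Y*w)
M(-18, 22)*J + 1444 = (-2 + 2*(-18) + 4*22*(-18))*869 + 1444 = (-2 - 36 - 1584)*869 + 1444 = -1622*869 + 1444 = -1409518 + 1444 = -1408074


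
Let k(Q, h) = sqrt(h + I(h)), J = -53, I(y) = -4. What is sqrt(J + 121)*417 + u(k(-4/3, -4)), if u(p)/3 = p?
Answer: 834*sqrt(17) + 6*I*sqrt(2) ≈ 3438.7 + 8.4853*I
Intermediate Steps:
k(Q, h) = sqrt(-4 + h) (k(Q, h) = sqrt(h - 4) = sqrt(-4 + h))
u(p) = 3*p
sqrt(J + 121)*417 + u(k(-4/3, -4)) = sqrt(-53 + 121)*417 + 3*sqrt(-4 - 4) = sqrt(68)*417 + 3*sqrt(-8) = (2*sqrt(17))*417 + 3*(2*I*sqrt(2)) = 834*sqrt(17) + 6*I*sqrt(2)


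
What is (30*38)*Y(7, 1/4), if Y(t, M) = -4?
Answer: -4560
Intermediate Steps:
(30*38)*Y(7, 1/4) = (30*38)*(-4) = 1140*(-4) = -4560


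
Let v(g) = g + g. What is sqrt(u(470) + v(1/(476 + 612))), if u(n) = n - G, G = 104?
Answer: sqrt(6769570)/136 ≈ 19.131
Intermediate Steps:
u(n) = -104 + n (u(n) = n - 1*104 = n - 104 = -104 + n)
v(g) = 2*g
sqrt(u(470) + v(1/(476 + 612))) = sqrt((-104 + 470) + 2/(476 + 612)) = sqrt(366 + 2/1088) = sqrt(366 + 2*(1/1088)) = sqrt(366 + 1/544) = sqrt(199105/544) = sqrt(6769570)/136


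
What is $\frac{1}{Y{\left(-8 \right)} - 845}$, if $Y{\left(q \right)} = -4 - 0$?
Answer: $- \frac{1}{849} \approx -0.0011779$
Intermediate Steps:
$Y{\left(q \right)} = -4$ ($Y{\left(q \right)} = -4 + 0 = -4$)
$\frac{1}{Y{\left(-8 \right)} - 845} = \frac{1}{-4 - 845} = \frac{1}{-849} = - \frac{1}{849}$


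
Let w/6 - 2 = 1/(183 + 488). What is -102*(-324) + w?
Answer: 22183266/671 ≈ 33060.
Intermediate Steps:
w = 8058/671 (w = 12 + 6/(183 + 488) = 12 + 6/671 = 8058/671 ≈ 12.009)
-102*(-324) + w = -102*(-324) + 8058/671 = 33048 + 8058/671 = 22183266/671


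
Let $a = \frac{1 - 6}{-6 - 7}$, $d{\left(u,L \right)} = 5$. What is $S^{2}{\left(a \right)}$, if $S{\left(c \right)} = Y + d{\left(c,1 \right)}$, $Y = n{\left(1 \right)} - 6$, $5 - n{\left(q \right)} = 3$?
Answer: $1$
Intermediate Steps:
$n{\left(q \right)} = 2$ ($n{\left(q \right)} = 5 - 3 = 2$)
$Y = -4$ ($Y = 2 - 6 = -4$)
$a = \frac{5}{13}$ ($a = - \frac{5}{-13} = \left(-5\right) \left(- \frac{1}{13}\right) = \frac{5}{13} \approx 0.38462$)
$S{\left(c \right)} = 1$ ($S{\left(c \right)} = -4 + 5 = 1$)
$S^{2}{\left(a \right)} = 1^{2} = 1$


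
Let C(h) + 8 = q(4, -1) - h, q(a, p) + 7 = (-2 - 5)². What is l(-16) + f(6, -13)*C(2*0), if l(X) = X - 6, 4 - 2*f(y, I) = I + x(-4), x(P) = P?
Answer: 335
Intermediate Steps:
q(a, p) = 42 (q(a, p) = -7 + (-2 - 5)² = -7 + (-7)² = -7 + 49 = 42)
f(y, I) = 4 - I/2 (f(y, I) = 2 - (I - 4)/2 = 2 - (-4 + I)/2 = 2 + (2 - I/2) = 4 - I/2)
l(X) = -6 + X
C(h) = 34 - h (C(h) = -8 + (42 - h) = 34 - h)
l(-16) + f(6, -13)*C(2*0) = (-6 - 16) + (4 - ½*(-13))*(34 - 2*0) = -22 + (4 + 13/2)*(34 - 1*0) = -22 + 21*(34 + 0)/2 = -22 + (21/2)*34 = -22 + 357 = 335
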